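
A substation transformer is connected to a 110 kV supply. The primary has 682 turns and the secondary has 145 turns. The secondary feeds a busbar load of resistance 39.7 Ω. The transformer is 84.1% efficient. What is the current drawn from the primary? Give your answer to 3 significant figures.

V_s = 110000 × 145/682 = 23387 V.
I_s = V_s/R = 23387/39.7 = 589.10 A.
P_out = V_s I_s = 23387 × 589.10 = 1.3777×10^7 W.
P_in = P_out/η = 1.3777×10^7/0.841 = 1.6382×10^7 W.
I_p = P_in/V_p = 1.6382×10^7/110000 = 149 A.

I_p ≈ 149 A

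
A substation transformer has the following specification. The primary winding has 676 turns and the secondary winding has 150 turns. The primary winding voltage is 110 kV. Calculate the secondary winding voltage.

V_s/V_p = N_s/N_p, so V_s = 110000 × 150/676 = 24400 V.

V_s ≈ 24400 V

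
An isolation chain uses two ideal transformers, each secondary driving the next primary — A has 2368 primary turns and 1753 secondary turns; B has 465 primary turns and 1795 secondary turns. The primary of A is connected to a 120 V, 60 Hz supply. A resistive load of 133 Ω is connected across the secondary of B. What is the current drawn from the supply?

After A: V = 120.00 × 1753/2368 = 88.834 V.
After B: V = 88.834 × 1795/465 = 342.92 V.
I_load = 342.92/133 = 2.5783 A, so P_out = 342.92 × 2.5783 = 884.17 W.
All ideal ⇒ P_in = P_out, so I_supply = 884.17/120 = 7.37 A.

I_supply ≈ 7.37 A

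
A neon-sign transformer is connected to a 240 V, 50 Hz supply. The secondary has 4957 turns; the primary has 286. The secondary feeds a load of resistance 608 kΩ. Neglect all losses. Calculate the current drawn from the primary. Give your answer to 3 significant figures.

I_p ≈ 0.119 A

V_s = V_p × N_s/N_p = 240 × 4957/286 = 4159.7 V.
I_s = V_s/R = 4159.7/608000 = 0.0068416 A.
For an ideal transformer I_p N_p = I_s N_s, so I_p = 0.0068416 × 4957/286 = 0.119 A.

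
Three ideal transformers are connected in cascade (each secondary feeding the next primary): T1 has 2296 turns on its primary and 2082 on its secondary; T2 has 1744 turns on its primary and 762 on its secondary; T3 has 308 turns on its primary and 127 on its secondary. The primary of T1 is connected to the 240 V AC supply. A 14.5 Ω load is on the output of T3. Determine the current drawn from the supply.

I_supply ≈ 0.442 A

Secondary of T1: V = 240.00 × 2082/2296 = 217.63 V.
Secondary of T2: V = 217.63 × 762/1744 = 95.089 V.
Secondary of T3: V = 95.089 × 127/308 = 39.209 V.
I_load = 39.209/14.5 = 2.7040 A, so P_out = 39.209 × 2.7040 = 106.02 W.
All ideal ⇒ P_in = P_out, so I_supply = 106.02/240 = 0.442 A.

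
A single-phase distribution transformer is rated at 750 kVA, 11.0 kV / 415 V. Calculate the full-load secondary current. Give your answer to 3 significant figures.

I_s = S/V_s = 750000/415 = 1810 A.

I_s ≈ 1810 A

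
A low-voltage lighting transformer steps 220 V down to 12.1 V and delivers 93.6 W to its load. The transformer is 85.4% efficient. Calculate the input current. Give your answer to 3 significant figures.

I_in ≈ 0.498 A

P_in = P_out/η = 93.6/0.854 = 109.60 W.
I_in = P_in/V_in = 109.60/220 = 0.498 A.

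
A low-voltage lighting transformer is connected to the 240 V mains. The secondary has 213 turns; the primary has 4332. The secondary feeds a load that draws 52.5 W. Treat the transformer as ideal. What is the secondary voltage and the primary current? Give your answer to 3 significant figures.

V_s ≈ 11.8 V, I_p ≈ 0.219 A

V_s = V_p × N_s/N_p = 240 × 213/4332 = 11.801 V.
I_s = P/V_s = 52.5/11.801 = 4.4489 A.
I_p = I_s × N_s/N_p = 4.4489 × 213/4332 = 0.219 A.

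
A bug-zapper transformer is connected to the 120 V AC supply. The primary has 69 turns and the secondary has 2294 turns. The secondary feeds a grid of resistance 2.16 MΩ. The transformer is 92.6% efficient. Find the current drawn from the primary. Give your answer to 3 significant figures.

V_s = 120 × 2294/69 = 3989.6 V.
I_s = V_s/R = 3989.6/(2.16×10^6) = 0.0018470 A.
P_out = V_s I_s = 3989.6 × 0.0018470 = 7.3688 W.
P_in = P_out/η = 7.3688/0.926 = 7.9577 W.
I_p = P_in/V_p = 7.9577/120 = 0.0663 A.

I_p ≈ 0.0663 A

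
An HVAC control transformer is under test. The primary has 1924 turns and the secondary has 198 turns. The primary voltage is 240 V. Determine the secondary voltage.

V_s ≈ 24.7 V

V_s/V_p = N_s/N_p, so V_s = 240 × 198/1924 = 24.7 V.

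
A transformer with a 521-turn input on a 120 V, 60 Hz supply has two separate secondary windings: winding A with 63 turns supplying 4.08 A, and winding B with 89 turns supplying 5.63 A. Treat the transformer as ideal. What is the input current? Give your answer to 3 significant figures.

V_A = 120 × 63/521 = 14.511 V; V_B = 120 × 89/521 = 20.499 V.
P_out = V_A I_A + V_B I_B = 14.511×4.08 + 20.499×5.63 = 59.203 + 115.41 = 174.61 W.
Ideal ⇒ P_in = P_out, so I_in = P_out/V_in = 174.61/120 = 1.46 A.

I_in ≈ 1.46 A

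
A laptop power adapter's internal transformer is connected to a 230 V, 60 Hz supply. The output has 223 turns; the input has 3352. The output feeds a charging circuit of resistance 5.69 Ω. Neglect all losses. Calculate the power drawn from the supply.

V_out = V_in × N_out/N_in = 230 × 223/3352 = 15.301 V.
I_out = V_out/R = 15.301/5.69 = 2.6892 A.
I_in = I_out × N_out/N_in = 2.6892 × 223/3352 = 0.17890 A.
P = V_in I_in = 230 × 0.17890 = 41.1 W.

P ≈ 41.1 W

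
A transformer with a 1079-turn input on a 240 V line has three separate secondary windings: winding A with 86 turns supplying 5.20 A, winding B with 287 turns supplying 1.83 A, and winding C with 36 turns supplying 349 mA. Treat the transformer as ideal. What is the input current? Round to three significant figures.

V_A = 240 × 86/1079 = 19.129 V; V_B = 240 × 287/1079 = 63.837 V; V_C = 240 × 36/1079 = 8.0074 V.
P_out = V_A I_A + V_B I_B + V_C I_C = 19.129×5.20 + 63.837×1.83 + 8.0074×0.349 = 99.470 + 116.82 + 2.7946 = 219.09 W.
Ideal ⇒ P_in = P_out, so I_in = P_out/V_in = 219.09/240 = 0.913 A.

I_in ≈ 0.913 A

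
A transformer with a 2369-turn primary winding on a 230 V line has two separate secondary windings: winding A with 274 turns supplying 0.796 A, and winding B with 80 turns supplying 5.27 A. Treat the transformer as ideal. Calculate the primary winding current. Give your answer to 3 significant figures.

I_p ≈ 0.270 A

V_A = 230 × 274/2369 = 26.602 V; V_B = 230 × 80/2369 = 7.7670 V.
P_out = V_A I_A + V_B I_B = 26.602×0.796 + 7.7670×5.27 = 21.175 + 40.932 = 62.107 W.
Ideal ⇒ P_in = P_out, so I_p = P_out/V_p = 62.107/230 = 0.270 A.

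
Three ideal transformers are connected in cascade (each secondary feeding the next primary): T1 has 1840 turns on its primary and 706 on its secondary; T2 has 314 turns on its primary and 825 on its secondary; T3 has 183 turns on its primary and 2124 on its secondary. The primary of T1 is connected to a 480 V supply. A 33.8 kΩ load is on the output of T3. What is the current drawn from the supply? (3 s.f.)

Secondary of T1: V = 480.00 × 706/1840 = 184.17 V.
Secondary of T2: V = 184.17 × 825/314 = 483.90 V.
Secondary of T3: V = 483.90 × 2124/183 = 5616.4 V.
I_load = 5616.4/33800 = 0.16616 A, so P_out = 5616.4 × 0.16616 = 933.24 W.
All ideal ⇒ P_in = P_out, so I_supply = 933.24/480 = 1.94 A.

I_supply ≈ 1.94 A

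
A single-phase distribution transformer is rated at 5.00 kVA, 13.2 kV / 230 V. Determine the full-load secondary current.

I_s = S/V_s = 5000/230 = 21.7 A.

I_s ≈ 21.7 A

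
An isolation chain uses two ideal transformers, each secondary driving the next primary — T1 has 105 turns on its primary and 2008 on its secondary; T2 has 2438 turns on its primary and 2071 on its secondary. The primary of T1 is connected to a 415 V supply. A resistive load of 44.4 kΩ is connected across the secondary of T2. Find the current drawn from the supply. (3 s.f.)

Secondary of T1: V = 415.00 × 2008/105 = 7936.4 V.
Secondary of T2: V = 7936.4 × 2071/2438 = 6741.7 V.
I_load = 6741.7/44400 = 0.15184 A, so P_out = 6741.7 × 0.15184 = 1023.7 W.
All ideal ⇒ P_in = P_out, so I_supply = 1023.7/415 = 2.47 A.

I_supply ≈ 2.47 A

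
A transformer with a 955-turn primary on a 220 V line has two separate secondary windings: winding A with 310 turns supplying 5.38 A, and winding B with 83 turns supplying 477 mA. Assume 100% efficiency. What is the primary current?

V_A = 220 × 310/955 = 71.414 V; V_B = 220 × 83/955 = 19.120 V.
P_out = V_A I_A + V_B I_B = 71.414×5.38 + 19.120×0.477 = 384.21 + 9.1204 = 393.33 W.
Ideal ⇒ P_in = P_out, so I_p = P_out/V_p = 393.33/220 = 1.79 A.

I_p ≈ 1.79 A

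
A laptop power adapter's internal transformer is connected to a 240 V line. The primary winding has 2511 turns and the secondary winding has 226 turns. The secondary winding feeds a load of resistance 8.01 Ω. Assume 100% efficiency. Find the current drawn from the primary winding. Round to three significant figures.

V_s = V_p × N_s/N_p = 240 × 226/2511 = 21.601 V.
I_s = V_s/R = 21.601/8.01 = 2.6967 A.
For an ideal transformer I_p N_p = I_s N_s, so I_p = 2.6967 × 226/2511 = 0.243 A.

I_p ≈ 0.243 A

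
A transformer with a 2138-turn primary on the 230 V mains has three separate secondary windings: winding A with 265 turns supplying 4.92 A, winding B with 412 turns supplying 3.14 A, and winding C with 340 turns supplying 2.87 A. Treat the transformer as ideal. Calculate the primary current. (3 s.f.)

I_p ≈ 1.67 A

V_A = 230 × 265/2138 = 28.508 V; V_B = 230 × 412/2138 = 44.322 V; V_C = 230 × 340/2138 = 36.576 V.
P_out = V_A I_A + V_B I_B + V_C I_C = 28.508×4.92 + 44.322×3.14 + 36.576×2.87 = 140.26 + 139.17 + 104.97 = 384.40 W.
Ideal ⇒ P_in = P_out, so I_p = P_out/V_p = 384.40/230 = 1.67 A.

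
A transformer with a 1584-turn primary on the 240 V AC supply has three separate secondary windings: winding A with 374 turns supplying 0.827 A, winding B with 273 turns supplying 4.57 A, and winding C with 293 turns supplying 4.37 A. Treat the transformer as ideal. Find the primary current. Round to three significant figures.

I_p ≈ 1.79 A

V_A = 240 × 374/1584 = 56.667 V; V_B = 240 × 273/1584 = 41.364 V; V_C = 240 × 293/1584 = 44.394 V.
P_out = V_A I_A + V_B I_B + V_C I_C = 56.667×0.827 + 41.364×4.57 + 44.394×4.37 = 46.863 + 189.03 + 194.00 = 429.90 W.
Ideal ⇒ P_in = P_out, so I_p = P_out/V_p = 429.90/240 = 1.79 A.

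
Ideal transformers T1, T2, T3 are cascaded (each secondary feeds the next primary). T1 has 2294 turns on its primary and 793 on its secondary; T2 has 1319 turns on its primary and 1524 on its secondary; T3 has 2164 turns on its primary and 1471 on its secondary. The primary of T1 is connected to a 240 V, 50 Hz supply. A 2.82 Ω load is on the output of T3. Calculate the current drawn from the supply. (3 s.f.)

After T1: V = 240.00 × 793/2294 = 82.964 V.
After T2: V = 82.964 × 1524/1319 = 95.859 V.
After T3: V = 95.859 × 1471/2164 = 65.161 V.
I_load = 65.161/2.82 = 23.107 A, so P_out = 65.161 × 23.107 = 1505.7 W.
All ideal ⇒ P_in = P_out, so I_supply = 1505.7/240 = 6.27 A.

I_supply ≈ 6.27 A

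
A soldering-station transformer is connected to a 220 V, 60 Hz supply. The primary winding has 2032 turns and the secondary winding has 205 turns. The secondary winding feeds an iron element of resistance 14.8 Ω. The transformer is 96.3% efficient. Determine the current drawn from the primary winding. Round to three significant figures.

V_s = 220 × 205/2032 = 22.195 V.
I_s = V_s/R = 22.195/14.8 = 1.4997 A.
P_out = V_s I_s = 22.195 × 1.4997 = 33.285 W.
P_in = P_out/η = 33.285/0.963 = 34.563 W.
I_p = P_in/V_p = 34.563/220 = 0.157 A.

I_p ≈ 0.157 A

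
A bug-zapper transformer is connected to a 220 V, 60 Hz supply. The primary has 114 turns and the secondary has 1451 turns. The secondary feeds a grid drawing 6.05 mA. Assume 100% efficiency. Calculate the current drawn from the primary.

I_p ≈ 0.0770 A

For an ideal transformer I_p N_p = I_s N_s, so I_p = 0.00605 × 1451/114 = 0.0770 A.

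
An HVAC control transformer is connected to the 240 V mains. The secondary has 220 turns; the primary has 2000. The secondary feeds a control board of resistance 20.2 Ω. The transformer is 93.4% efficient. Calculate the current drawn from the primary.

I_p ≈ 0.154 A

V_s = 240 × 220/2000 = 26.400 V.
I_s = V_s/R = 26.400/20.2 = 1.3069 A.
P_out = V_s I_s = 26.400 × 1.3069 = 34.503 W.
P_in = P_out/η = 34.503/0.934 = 36.941 W.
I_p = P_in/V_p = 36.941/240 = 0.154 A.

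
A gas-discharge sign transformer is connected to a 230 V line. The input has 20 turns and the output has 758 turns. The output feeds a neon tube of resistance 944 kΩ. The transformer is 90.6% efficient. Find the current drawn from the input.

I_in ≈ 0.386 A

V_out = 230 × 758/20 = 8717.0 V.
I_out = V_out/R = 8717.0/944000 = 0.0092341 A.
P_out = V_out I_out = 8717.0 × 0.0092341 = 80.494 W.
P_in = P_out/η = 80.494/0.906 = 88.845 W.
I_in = P_in/V_in = 88.845/230 = 0.386 A.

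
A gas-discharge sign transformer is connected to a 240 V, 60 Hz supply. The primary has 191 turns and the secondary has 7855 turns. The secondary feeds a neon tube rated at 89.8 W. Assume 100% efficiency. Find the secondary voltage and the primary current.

V_s = V_p × N_s/N_p = 240 × 7855/191 = 9870.2 V.
I_s = P/V_s = 89.8/9870.2 = 0.0090981 A.
I_p = I_s × N_s/N_p = 0.0090981 × 7855/191 = 0.374 A.

V_s ≈ 9870 V, I_p ≈ 0.374 A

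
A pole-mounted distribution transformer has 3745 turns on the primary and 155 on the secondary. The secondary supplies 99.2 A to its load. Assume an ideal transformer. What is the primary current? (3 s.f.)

For an ideal transformer I_p/I_s = N_s/N_p, so I_p = 99.2 × 155/3745 = 4.11 A.

I_p ≈ 4.11 A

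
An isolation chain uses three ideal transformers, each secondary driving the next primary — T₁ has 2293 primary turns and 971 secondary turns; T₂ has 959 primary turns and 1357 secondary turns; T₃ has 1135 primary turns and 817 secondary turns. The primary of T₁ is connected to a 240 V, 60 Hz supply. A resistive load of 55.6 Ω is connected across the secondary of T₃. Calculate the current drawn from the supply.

Secondary of T₁: V = 240.00 × 971/2293 = 101.63 V.
Secondary of T₂: V = 101.63 × 1357/959 = 143.81 V.
Secondary of T₃: V = 143.81 × 817/1135 = 103.52 V.
I_load = 103.52/55.6 = 1.8618 A, so P_out = 103.52 × 1.8618 = 192.73 W.
All ideal ⇒ P_in = P_out, so I_supply = 192.73/240 = 0.803 A.

I_supply ≈ 0.803 A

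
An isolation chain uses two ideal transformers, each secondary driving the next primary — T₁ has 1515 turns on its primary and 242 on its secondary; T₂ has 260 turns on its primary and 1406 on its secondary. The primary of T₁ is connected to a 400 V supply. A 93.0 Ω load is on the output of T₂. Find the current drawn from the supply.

I_supply ≈ 3.21 A

Secondary of T₁: V = 400.00 × 242/1515 = 63.894 V.
Secondary of T₂: V = 63.894 × 1406/260 = 345.52 V.
I_load = 345.52/93.0 = 3.7153 A, so P_out = 345.52 × 3.7153 = 1283.7 W.
All ideal ⇒ P_in = P_out, so I_supply = 1283.7/400 = 3.21 A.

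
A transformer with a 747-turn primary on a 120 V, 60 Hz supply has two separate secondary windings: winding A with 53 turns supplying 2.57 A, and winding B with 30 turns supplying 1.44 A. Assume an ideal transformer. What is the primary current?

V_A = 120 × 53/747 = 8.5141 V; V_B = 120 × 30/747 = 4.8193 V.
P_out = V_A I_A + V_B I_B = 8.5141×2.57 + 4.8193×1.44 = 21.881 + 6.9398 = 28.821 W.
Ideal ⇒ P_in = P_out, so I_p = P_out/V_p = 28.821/120 = 0.240 A.

I_p ≈ 0.240 A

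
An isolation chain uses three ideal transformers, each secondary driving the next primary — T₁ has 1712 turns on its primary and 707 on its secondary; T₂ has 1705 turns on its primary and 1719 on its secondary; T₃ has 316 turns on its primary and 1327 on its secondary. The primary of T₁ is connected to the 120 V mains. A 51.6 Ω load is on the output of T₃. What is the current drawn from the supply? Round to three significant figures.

I_supply ≈ 7.11 A

Secondary of T₁: V = 120.00 × 707/1712 = 49.556 V.
Secondary of T₂: V = 49.556 × 1719/1705 = 49.963 V.
Secondary of T₃: V = 49.963 × 1327/316 = 209.81 V.
I_load = 209.81/51.6 = 4.0661 A, so P_out = 209.81 × 4.0661 = 853.13 W.
All ideal ⇒ P_in = P_out, so I_supply = 853.13/120 = 7.11 A.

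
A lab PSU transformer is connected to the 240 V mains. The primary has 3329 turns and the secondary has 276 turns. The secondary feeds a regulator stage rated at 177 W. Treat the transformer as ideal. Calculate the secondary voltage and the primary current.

V_s = V_p × N_s/N_p = 240 × 276/3329 = 19.898 V.
I_s = P/V_s = 177/19.898 = 8.8954 A.
I_p = I_s × N_s/N_p = 8.8954 × 276/3329 = 0.737 A.

V_s ≈ 19.9 V, I_p ≈ 0.737 A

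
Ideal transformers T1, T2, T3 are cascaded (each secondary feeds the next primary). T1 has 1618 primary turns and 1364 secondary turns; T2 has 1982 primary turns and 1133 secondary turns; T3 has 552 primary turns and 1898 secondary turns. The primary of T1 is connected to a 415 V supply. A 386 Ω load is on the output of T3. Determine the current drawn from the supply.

After T1: V = 415.00 × 1364/1618 = 349.85 V.
After T2: V = 349.85 × 1133/1982 = 199.99 V.
After T3: V = 199.99 × 1898/552 = 687.65 V.
I_load = 687.65/386 = 1.7815 A, so P_out = 687.65 × 1.7815 = 1225.0 W.
All ideal ⇒ P_in = P_out, so I_supply = 1225.0/415 = 2.95 A.

I_supply ≈ 2.95 A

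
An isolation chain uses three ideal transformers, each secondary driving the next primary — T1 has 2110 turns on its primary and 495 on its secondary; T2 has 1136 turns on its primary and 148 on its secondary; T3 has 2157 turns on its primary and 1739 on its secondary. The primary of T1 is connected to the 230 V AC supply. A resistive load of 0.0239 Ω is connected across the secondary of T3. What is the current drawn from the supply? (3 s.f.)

After T1: V = 230.00 × 495/2110 = 53.957 V.
After T2: V = 53.957 × 148/1136 = 7.0297 V.
After T3: V = 7.0297 × 1739/2157 = 5.6674 V.
I_load = 5.6674/0.0239 = 237.13 A, so P_out = 5.6674 × 237.13 = 1343.9 W.
All ideal ⇒ P_in = P_out, so I_supply = 1343.9/230 = 5.84 A.

I_supply ≈ 5.84 A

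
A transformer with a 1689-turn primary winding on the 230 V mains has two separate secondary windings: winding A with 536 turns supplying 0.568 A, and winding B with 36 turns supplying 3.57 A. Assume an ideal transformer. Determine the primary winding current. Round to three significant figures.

I_p ≈ 0.256 A

V_A = 230 × 536/1689 = 72.990 V; V_B = 230 × 36/1689 = 4.9023 V.
P_out = V_A I_A + V_B I_B = 72.990×0.568 + 4.9023×3.57 = 41.458 + 17.501 = 58.960 W.
Ideal ⇒ P_in = P_out, so I_p = P_out/V_p = 58.960/230 = 0.256 A.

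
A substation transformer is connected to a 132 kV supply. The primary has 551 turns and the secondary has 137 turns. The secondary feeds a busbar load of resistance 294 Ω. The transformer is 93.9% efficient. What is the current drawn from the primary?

V_s = 132000 × 137/551 = 32820 V.
I_s = V_s/R = 32820/294 = 111.63 A.
P_out = V_s I_s = 32820 × 111.63 = 3.6639×10^6 W.
P_in = P_out/η = 3.6639×10^6/0.939 = 3.9019×10^6 W.
I_p = P_in/V_p = 3.9019×10^6/132000 = 29.6 A.

I_p ≈ 29.6 A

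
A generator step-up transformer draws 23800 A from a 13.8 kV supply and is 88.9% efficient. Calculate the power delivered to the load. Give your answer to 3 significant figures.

P_in = V_p I_p = 13800 × 23800 = 3.2844×10^8 W.
P_out = η P_in = 0.889 × 3.2844×10^8 = 2.92×10^8 W.

P_out ≈ 2.92×10^8 W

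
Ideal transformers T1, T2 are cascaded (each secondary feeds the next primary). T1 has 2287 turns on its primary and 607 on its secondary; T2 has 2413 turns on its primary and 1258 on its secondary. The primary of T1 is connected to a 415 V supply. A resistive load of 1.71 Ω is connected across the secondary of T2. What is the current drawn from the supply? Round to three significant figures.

After T1: V = 415.00 × 607/2287 = 110.15 V.
After T2: V = 110.15 × 1258/2413 = 57.424 V.
I_load = 57.424/1.71 = 33.581 A, so P_out = 57.424 × 33.581 = 1928.4 W.
All ideal ⇒ P_in = P_out, so I_supply = 1928.4/415 = 4.65 A.

I_supply ≈ 4.65 A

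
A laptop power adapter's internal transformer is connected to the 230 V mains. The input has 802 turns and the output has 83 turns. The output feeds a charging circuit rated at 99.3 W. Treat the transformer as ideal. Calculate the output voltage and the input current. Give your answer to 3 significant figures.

V_out = V_in × N_out/N_in = 230 × 83/802 = 23.803 V.
I_out = P/V_out = 99.3/23.803 = 4.1717 A.
I_in = I_out × N_out/N_in = 4.1717 × 83/802 = 0.432 A.

V_out ≈ 23.8 V, I_in ≈ 0.432 A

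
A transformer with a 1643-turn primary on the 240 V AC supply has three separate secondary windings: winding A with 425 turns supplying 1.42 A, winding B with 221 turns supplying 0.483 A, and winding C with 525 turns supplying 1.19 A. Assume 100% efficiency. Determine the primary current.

V_A = 240 × 425/1643 = 62.082 V; V_B = 240 × 221/1643 = 32.282 V; V_C = 240 × 525/1643 = 76.689 V.
P_out = V_A I_A + V_B I_B + V_C I_C = 62.082×1.42 + 32.282×0.483 + 76.689×1.19 = 88.156 + 15.592 + 91.260 = 195.01 W.
Ideal ⇒ P_in = P_out, so I_p = P_out/V_p = 195.01/240 = 0.813 A.

I_p ≈ 0.813 A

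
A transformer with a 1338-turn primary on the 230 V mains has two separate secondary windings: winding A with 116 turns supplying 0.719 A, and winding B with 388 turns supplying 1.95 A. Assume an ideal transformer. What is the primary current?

V_A = 230 × 116/1338 = 19.940 V; V_B = 230 × 388/1338 = 66.697 V.
P_out = V_A I_A + V_B I_B = 19.940×0.719 + 66.697×1.95 = 14.337 + 130.06 = 144.40 W.
Ideal ⇒ P_in = P_out, so I_p = P_out/V_p = 144.40/230 = 0.628 A.

I_p ≈ 0.628 A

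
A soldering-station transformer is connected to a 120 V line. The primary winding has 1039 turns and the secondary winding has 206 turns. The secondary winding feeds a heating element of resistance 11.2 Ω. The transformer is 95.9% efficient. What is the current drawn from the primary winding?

I_p ≈ 0.439 A

V_s = 120 × 206/1039 = 23.792 V.
I_s = V_s/R = 23.792/11.2 = 2.1243 A.
P_out = V_s I_s = 23.792 × 2.1243 = 50.541 W.
P_in = P_out/η = 50.541/0.959 = 52.702 W.
I_p = P_in/V_p = 52.702/120 = 0.439 A.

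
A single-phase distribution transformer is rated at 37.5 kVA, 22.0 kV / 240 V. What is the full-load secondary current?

I_s = S/V_s = 37500/240 = 156 A.

I_s ≈ 156 A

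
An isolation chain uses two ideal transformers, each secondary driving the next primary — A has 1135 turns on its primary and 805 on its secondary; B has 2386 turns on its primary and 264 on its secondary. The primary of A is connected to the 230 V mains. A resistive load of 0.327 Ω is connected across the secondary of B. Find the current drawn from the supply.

Secondary of A: V = 230.00 × 805/1135 = 163.13 V.
Secondary of B: V = 163.13 × 264/2386 = 18.049 V.
I_load = 18.049/0.327 = 55.197 A, so P_out = 18.049 × 55.197 = 996.27 W.
All ideal ⇒ P_in = P_out, so I_supply = 996.27/230 = 4.33 A.

I_supply ≈ 4.33 A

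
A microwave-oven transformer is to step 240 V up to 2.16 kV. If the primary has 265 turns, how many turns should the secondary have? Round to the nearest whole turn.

N_s = 2385 turns

N_s/N_p = V_s/V_p, so N_s = 265 × 2160/240 = 2385.0 ≈ 2385 turns.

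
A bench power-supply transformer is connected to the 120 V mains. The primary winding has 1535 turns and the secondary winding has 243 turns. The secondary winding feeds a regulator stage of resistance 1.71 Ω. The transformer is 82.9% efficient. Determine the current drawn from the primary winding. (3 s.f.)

V_s = 120 × 243/1535 = 18.997 V.
I_s = V_s/R = 18.997/1.71 = 11.109 A.
P_out = V_s I_s = 18.997 × 11.109 = 211.04 W.
P_in = P_out/η = 211.04/0.829 = 254.57 W.
I_p = P_in/V_p = 254.57/120 = 2.12 A.

I_p ≈ 2.12 A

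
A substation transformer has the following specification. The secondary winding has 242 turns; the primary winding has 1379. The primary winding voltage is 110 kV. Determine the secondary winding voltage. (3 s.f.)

V_s/V_p = N_s/N_p, so V_s = 110000 × 242/1379 = 19300 V.

V_s ≈ 19300 V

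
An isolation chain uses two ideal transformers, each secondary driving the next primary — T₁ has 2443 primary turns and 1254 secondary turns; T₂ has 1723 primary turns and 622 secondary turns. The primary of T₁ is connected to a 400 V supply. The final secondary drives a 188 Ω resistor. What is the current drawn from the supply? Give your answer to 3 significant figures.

I_supply ≈ 0.0731 A

Secondary of T₁: V = 400.00 × 1254/2443 = 205.32 V.
Secondary of T₂: V = 205.32 × 622/1723 = 74.121 V.
I_load = 74.121/188 = 0.39426 A, so P_out = 74.121 × 0.39426 = 29.223 W.
All ideal ⇒ P_in = P_out, so I_supply = 29.223/400 = 0.0731 A.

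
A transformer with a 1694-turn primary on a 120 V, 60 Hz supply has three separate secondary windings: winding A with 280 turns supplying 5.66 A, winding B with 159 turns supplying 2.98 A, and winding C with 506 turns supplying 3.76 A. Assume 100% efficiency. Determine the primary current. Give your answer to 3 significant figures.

V_A = 120 × 280/1694 = 19.835 V; V_B = 120 × 159/1694 = 11.263 V; V_C = 120 × 506/1694 = 35.844 V.
P_out = V_A I_A + V_B I_B + V_C I_C = 19.835×5.66 + 11.263×2.98 + 35.844×3.76 = 112.26 + 33.565 + 134.77 = 280.60 W.
Ideal ⇒ P_in = P_out, so I_p = P_out/V_p = 280.60/120 = 2.34 A.

I_p ≈ 2.34 A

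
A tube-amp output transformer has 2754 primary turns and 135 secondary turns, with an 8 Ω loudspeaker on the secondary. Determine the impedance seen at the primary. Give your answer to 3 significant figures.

Z_p ≈ 3330 Ω

Z_p = (N_p/N_s)² × Z_s = (2754/135)² × 8 = 3330 Ω.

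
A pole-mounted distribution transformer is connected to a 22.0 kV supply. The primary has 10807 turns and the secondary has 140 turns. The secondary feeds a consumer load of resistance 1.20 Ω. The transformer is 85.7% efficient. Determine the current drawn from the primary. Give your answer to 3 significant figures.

V_s = 22000 × 140/10807 = 285.00 V.
I_s = V_s/R = 285.00/1.20 = 237.50 A.
P_out = V_s I_s = 285.00 × 237.50 = 67688 W.
P_in = P_out/η = 67688/0.857 = 78982 W.
I_p = P_in/V_p = 78982/22000 = 3.59 A.

I_p ≈ 3.59 A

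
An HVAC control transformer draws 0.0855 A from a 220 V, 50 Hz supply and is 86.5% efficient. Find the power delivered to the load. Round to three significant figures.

P_in = V_p I_p = 220 × 0.0855 = 18.810 W.
P_out = η P_in = 0.865 × 18.810 = 16.3 W.

P_out ≈ 16.3 W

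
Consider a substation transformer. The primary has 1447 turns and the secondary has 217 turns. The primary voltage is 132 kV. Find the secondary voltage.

V_s/V_p = N_s/N_p, so V_s = 132000 × 217/1447 = 19800 V.

V_s ≈ 19800 V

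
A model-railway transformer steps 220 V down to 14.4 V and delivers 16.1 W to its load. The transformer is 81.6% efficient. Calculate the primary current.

I_p ≈ 0.0897 A

P_in = P_out/η = 16.1/0.816 = 19.730 W.
I_p = P_in/V_p = 19.730/220 = 0.0897 A.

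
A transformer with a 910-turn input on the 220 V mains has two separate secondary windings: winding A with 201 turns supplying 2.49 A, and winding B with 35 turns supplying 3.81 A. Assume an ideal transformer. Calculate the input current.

V_A = 220 × 201/910 = 48.593 V; V_B = 220 × 35/910 = 8.4615 V.
P_out = V_A I_A + V_B I_B = 48.593×2.49 + 8.4615×3.81 = 121.00 + 32.238 = 153.24 W.
Ideal ⇒ P_in = P_out, so I_in = P_out/V_in = 153.24/220 = 0.697 A.

I_in ≈ 0.697 A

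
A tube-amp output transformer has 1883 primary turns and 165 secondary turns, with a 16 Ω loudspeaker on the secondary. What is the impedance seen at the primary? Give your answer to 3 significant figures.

Z_p = (N_p/N_s)² × Z_s = (1883/165)² × 16 = 2080 Ω.

Z_p ≈ 2080 Ω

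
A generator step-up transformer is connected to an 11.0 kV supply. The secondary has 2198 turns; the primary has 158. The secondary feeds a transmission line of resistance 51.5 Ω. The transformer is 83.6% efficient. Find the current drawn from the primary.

I_p ≈ 49400 A

V_s = 11000 × 2198/158 = 153030 V.
I_s = V_s/R = 153030/51.5 = 2971.4 A.
P_out = V_s I_s = 153030 × 2971.4 = 4.5469×10^8 W.
P_in = P_out/η = 4.5469×10^8/0.836 = 5.4389×10^8 W.
I_p = P_in/V_p = 5.4389×10^8/11000 = 49400 A.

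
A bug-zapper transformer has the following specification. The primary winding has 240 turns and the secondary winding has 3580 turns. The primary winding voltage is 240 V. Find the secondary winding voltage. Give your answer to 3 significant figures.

V_s ≈ 3580 V

V_s/V_p = N_s/N_p, so V_s = 240 × 3580/240 = 3580 V.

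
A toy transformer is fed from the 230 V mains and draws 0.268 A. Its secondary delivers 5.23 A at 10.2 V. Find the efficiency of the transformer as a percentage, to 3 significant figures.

P_in = 230 × 0.268 = 61.6400 W.
P_out = 10.2 × 5.23 = 53.3460 W.
η = P_out/P_in = 53.3460/61.6400 = 0.865.

η ≈ 86.5%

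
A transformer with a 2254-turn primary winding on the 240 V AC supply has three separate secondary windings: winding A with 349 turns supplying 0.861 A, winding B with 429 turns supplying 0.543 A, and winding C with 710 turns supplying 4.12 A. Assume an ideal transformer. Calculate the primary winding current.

V_A = 240 × 349/2254 = 37.161 V; V_B = 240 × 429/2254 = 45.679 V; V_C = 240 × 710/2254 = 75.599 V.
P_out = V_A I_A + V_B I_B + V_C I_C = 37.161×0.861 + 45.679×0.543 + 75.599×4.12 = 31.995 + 24.804 + 311.47 = 368.27 W.
Ideal ⇒ P_in = P_out, so I_p = P_out/V_p = 368.27/240 = 1.53 A.

I_p ≈ 1.53 A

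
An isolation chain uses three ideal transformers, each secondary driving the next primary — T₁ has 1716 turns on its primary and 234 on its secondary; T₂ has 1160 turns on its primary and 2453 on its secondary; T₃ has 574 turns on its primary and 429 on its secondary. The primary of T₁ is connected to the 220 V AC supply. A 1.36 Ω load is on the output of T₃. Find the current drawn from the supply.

Secondary of T₁: V = 220.00 × 234/1716 = 30.000 V.
Secondary of T₂: V = 30.000 × 2453/1160 = 63.440 V.
Secondary of T₃: V = 63.440 × 429/574 = 47.414 V.
I_load = 47.414/1.36 = 34.863 A, so P_out = 47.414 × 34.863 = 1653.0 W.
All ideal ⇒ P_in = P_out, so I_supply = 1653.0/220 = 7.51 A.

I_supply ≈ 7.51 A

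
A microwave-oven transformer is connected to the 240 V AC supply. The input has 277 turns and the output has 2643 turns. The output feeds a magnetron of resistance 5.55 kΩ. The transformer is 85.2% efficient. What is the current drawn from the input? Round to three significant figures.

I_in ≈ 4.62 A

V_out = 240 × 2643/277 = 2290.0 V.
I_out = V_out/R = 2290.0/5550 = 0.41261 A.
P_out = V_out I_out = 2290.0 × 0.41261 = 944.85 W.
P_in = P_out/η = 944.85/0.852 = 1109.0 W.
I_in = P_in/V_in = 1109.0/240 = 4.62 A.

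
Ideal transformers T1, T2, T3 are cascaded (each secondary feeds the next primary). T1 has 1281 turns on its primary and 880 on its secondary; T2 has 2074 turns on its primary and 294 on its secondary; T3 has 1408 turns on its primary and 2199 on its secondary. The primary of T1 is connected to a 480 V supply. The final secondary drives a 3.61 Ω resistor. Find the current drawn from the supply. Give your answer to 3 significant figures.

I_supply ≈ 3.08 A

Secondary of T1: V = 480.00 × 880/1281 = 329.74 V.
Secondary of T2: V = 329.74 × 294/2074 = 46.743 V.
Secondary of T3: V = 46.743 × 2199/1408 = 73.002 V.
I_load = 73.002/3.61 = 20.222 A, so P_out = 73.002 × 20.222 = 1476.3 W.
All ideal ⇒ P_in = P_out, so I_supply = 1476.3/480 = 3.08 A.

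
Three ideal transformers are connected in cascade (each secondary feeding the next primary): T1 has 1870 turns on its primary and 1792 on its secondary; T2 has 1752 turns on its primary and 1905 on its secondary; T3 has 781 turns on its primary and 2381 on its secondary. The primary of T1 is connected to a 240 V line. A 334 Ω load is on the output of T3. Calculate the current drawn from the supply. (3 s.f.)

Secondary of T1: V = 240.00 × 1792/1870 = 229.99 V.
Secondary of T2: V = 229.99 × 1905/1752 = 250.07 V.
Secondary of T3: V = 250.07 × 2381/781 = 762.39 V.
I_load = 762.39/334 = 2.2826 A, so P_out = 762.39 × 2.2826 = 1740.2 W.
All ideal ⇒ P_in = P_out, so I_supply = 1740.2/240 = 7.25 A.

I_supply ≈ 7.25 A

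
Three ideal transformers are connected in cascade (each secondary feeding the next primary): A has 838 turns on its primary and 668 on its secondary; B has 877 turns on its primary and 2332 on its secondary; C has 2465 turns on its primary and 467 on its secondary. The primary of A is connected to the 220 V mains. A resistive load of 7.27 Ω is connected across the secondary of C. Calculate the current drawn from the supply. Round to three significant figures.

After A: V = 220.00 × 668/838 = 175.37 V.
After B: V = 175.37 × 2332/877 = 466.32 V.
After C: V = 466.32 × 467/2465 = 88.345 V.
I_load = 88.345/7.27 = 12.152 A, so P_out = 88.345 × 12.152 = 1073.6 W.
All ideal ⇒ P_in = P_out, so I_supply = 1073.6/220 = 4.88 A.

I_supply ≈ 4.88 A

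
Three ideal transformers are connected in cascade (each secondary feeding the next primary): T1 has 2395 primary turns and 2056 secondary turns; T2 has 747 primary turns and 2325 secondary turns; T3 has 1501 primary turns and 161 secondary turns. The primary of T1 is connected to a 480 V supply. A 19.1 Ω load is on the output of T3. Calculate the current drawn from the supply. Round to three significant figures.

I_supply ≈ 2.06 A

After T1: V = 480.00 × 2056/2395 = 412.06 V.
After T2: V = 412.06 × 2325/747 = 1282.5 V.
After T3: V = 1282.5 × 161/1501 = 137.56 V.
I_load = 137.56/19.1 = 7.2023 A, so P_out = 137.56 × 7.2023 = 990.78 W.
All ideal ⇒ P_in = P_out, so I_supply = 990.78/480 = 2.06 A.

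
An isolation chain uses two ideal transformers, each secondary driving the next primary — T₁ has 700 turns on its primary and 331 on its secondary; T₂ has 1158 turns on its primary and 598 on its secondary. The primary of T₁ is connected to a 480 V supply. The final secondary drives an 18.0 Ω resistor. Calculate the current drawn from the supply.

I_supply ≈ 1.59 A

Secondary of T₁: V = 480.00 × 331/700 = 226.97 V.
Secondary of T₂: V = 226.97 × 598/1158 = 117.21 V.
I_load = 117.21/18.0 = 6.5117 A, so P_out = 117.21 × 6.5117 = 763.23 W.
All ideal ⇒ P_in = P_out, so I_supply = 763.23/480 = 1.59 A.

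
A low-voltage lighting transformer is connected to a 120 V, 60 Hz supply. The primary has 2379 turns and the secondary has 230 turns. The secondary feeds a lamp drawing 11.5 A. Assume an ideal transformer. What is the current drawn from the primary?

For an ideal transformer I_p N_p = I_s N_s, so I_p = 11.5 × 230/2379 = 1.11 A.

I_p ≈ 1.11 A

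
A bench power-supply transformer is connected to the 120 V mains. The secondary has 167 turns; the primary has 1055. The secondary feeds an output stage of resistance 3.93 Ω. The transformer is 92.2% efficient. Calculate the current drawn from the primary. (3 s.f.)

I_p ≈ 0.830 A

V_s = 120 × 167/1055 = 18.995 V.
I_s = V_s/R = 18.995/3.93 = 4.8334 A.
P_out = V_s I_s = 18.995 × 4.8334 = 91.812 W.
P_in = P_out/η = 91.812/0.922 = 99.579 W.
I_p = P_in/V_p = 99.579/120 = 0.830 A.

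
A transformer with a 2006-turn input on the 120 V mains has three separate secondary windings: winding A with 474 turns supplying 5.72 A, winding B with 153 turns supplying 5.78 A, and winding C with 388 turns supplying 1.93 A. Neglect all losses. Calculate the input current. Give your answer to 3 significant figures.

V_A = 120 × 474/2006 = 28.355 V; V_B = 120 × 153/2006 = 9.1525 V; V_C = 120 × 388/2006 = 23.210 V.
P_out = V_A I_A + V_B I_B + V_C I_C = 28.355×5.72 + 9.1525×5.78 + 23.210×1.93 = 162.19 + 52.902 + 44.796 = 259.89 W.
Ideal ⇒ P_in = P_out, so I_in = P_out/V_in = 259.89/120 = 2.17 A.

I_in ≈ 2.17 A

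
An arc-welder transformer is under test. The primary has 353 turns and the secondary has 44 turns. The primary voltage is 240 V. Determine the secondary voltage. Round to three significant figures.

V_s ≈ 29.9 V

V_s/V_p = N_s/N_p, so V_s = 240 × 44/353 = 29.9 V.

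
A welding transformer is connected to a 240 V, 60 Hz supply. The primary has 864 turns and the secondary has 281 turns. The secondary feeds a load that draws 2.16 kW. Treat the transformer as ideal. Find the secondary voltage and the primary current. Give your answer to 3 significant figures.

V_s ≈ 78.1 V, I_p ≈ 9.00 A

V_s = V_p × N_s/N_p = 240 × 281/864 = 78.056 V.
I_s = P/V_s = 2160/78.056 = 27.673 A.
I_p = I_s × N_s/N_p = 27.673 × 281/864 = 9.00 A.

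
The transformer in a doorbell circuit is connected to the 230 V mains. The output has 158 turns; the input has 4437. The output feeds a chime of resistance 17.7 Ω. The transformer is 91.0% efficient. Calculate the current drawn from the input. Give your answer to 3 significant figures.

I_in ≈ 0.0181 A

V_out = 230 × 158/4437 = 8.1902 V.
I_out = V_out/R = 8.1902/17.7 = 0.46272 A.
P_out = V_out I_out = 8.1902 × 0.46272 = 3.7898 W.
P_in = P_out/η = 3.7898/0.910 = 4.1646 W.
I_in = P_in/V_in = 4.1646/230 = 0.0181 A.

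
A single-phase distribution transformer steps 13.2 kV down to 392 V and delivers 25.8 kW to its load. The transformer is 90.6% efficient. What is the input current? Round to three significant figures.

I_in ≈ 2.16 A

P_in = P_out/η = 25800/0.906 = 28477 W.
I_in = P_in/V_in = 28477/13200 = 2.16 A.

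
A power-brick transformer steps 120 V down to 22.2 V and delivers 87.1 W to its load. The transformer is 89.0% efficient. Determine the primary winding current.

I_p ≈ 0.816 A

P_in = P_out/η = 87.1/0.890 = 97.865 W.
I_p = P_in/V_p = 97.865/120 = 0.816 A.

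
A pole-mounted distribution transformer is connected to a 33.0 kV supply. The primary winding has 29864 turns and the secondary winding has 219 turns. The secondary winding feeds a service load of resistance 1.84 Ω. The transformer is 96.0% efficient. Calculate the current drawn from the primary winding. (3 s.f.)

I_p ≈ 1.00 A

V_s = 33000 × 219/29864 = 242.00 V.
I_s = V_s/R = 242.00/1.84 = 131.52 A.
P_out = V_s I_s = 242.00 × 131.52 = 31827 W.
P_in = P_out/η = 31827/0.960 = 33154 W.
I_p = P_in/V_p = 33154/33000 = 1.00 A.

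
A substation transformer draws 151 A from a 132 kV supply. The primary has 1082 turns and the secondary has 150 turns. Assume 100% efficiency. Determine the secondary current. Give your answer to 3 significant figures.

I_s ≈ 1090 A

I_s/I_p = N_p/N_s, so I_s = 151 × 1082/150 = 1090 A.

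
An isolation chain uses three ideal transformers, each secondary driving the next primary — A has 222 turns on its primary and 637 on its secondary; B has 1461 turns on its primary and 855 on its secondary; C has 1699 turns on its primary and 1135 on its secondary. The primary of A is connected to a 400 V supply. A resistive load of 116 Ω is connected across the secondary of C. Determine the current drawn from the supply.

After A: V = 400.00 × 637/222 = 1147.7 V.
After B: V = 1147.7 × 855/1461 = 671.68 V.
After C: V = 671.68 × 1135/1699 = 448.71 V.
I_load = 448.71/116 = 3.8682 A, so P_out = 448.71 × 3.8682 = 1735.7 W.
All ideal ⇒ P_in = P_out, so I_supply = 1735.7/400 = 4.34 A.

I_supply ≈ 4.34 A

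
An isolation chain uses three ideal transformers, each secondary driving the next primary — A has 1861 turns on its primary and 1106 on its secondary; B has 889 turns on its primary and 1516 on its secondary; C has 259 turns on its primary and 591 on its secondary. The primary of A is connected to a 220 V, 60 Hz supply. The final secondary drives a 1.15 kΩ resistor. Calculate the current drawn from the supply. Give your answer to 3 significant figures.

Secondary of A: V = 220.00 × 1106/1861 = 130.75 V.
Secondary of B: V = 130.75 × 1516/889 = 222.96 V.
Secondary of C: V = 222.96 × 591/259 = 508.76 V.
I_load = 508.76/1150 = 0.44240 A, so P_out = 508.76 × 0.44240 = 225.08 W.
All ideal ⇒ P_in = P_out, so I_supply = 225.08/220 = 1.02 A.

I_supply ≈ 1.02 A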